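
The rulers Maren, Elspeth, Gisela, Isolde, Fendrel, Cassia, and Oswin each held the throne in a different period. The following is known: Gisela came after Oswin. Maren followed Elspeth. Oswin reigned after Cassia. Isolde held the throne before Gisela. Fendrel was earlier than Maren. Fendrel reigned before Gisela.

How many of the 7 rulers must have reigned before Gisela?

Directly stated before Gisela: Fendrel, Isolde, and Oswin.
Cassia reaches Gisela via Cassia → Oswin → Gisela.
That's Cassia, Fendrel, Isolde, and Oswin — 4 in all.

4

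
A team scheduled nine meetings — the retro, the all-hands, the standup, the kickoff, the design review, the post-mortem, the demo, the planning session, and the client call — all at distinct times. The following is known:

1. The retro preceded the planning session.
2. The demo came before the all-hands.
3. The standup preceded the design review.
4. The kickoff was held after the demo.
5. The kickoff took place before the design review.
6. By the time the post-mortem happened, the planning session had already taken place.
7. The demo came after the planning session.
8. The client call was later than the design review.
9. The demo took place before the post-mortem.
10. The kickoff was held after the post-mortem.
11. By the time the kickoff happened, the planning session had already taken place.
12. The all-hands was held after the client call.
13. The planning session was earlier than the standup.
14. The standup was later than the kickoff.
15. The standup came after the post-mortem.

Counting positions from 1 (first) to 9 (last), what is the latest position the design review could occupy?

7

The design review must come before the all-hands and the client call — 2 meetings forced after it.
Everything else can be placed before the design review in some valid order, so the design review can sit as late as position 9 − 2 = 7.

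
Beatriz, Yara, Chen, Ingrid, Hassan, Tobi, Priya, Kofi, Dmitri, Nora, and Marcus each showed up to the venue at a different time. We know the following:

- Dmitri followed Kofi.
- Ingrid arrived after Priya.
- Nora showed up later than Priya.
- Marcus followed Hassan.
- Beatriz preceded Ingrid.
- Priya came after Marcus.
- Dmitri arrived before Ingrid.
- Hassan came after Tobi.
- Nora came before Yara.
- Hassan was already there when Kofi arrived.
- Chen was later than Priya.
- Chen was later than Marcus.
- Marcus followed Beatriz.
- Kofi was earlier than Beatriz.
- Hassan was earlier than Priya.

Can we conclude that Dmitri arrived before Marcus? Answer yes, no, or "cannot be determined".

No chain of stated constraints runs from Dmitri to Marcus, and none runs from Marcus to Dmitri either.
So the relative order of Dmitri and Marcus is not fixed by the given facts.

cannot be determined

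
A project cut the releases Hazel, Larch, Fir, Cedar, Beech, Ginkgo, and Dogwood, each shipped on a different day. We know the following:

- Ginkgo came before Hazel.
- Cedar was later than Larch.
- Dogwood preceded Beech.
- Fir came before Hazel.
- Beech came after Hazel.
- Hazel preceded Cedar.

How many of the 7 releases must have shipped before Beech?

4

Directly stated before Beech: Dogwood and Hazel.
Fir reaches Beech via Fir → Hazel → Beech.
Ginkgo reaches Beech via Ginkgo → Hazel → Beech.
No chain forces Larch (or any of the others) ahead of Beech.
That's Dogwood, Fir, Ginkgo, and Hazel — 4 in all.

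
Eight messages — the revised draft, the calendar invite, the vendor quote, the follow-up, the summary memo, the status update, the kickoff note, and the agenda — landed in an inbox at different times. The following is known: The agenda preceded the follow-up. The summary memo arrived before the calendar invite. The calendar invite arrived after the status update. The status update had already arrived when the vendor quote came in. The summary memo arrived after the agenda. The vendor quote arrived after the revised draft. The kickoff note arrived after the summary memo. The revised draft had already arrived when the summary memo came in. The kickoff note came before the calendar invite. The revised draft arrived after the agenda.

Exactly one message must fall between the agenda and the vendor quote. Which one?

the revised draft

Tracing the constraints gives the agenda → the revised draft → the vendor quote, so the revised draft sits after the agenda and before the vendor quote.
No other message is forced both after the agenda and before the vendor quote.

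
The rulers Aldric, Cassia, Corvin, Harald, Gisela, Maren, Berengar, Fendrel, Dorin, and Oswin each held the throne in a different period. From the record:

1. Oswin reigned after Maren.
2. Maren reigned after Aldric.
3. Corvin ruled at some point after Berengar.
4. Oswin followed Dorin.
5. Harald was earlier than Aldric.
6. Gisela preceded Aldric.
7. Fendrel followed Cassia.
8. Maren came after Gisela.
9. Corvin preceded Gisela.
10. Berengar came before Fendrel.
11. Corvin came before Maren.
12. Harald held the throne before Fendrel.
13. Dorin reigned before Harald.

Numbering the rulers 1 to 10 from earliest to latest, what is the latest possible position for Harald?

6

Harald must come before Aldric, Fendrel, Maren, and Oswin — 4 rulers forced after them.
Everything else can be placed before Harald in some valid order, so Harald can sit as late as position 10 − 4 = 6.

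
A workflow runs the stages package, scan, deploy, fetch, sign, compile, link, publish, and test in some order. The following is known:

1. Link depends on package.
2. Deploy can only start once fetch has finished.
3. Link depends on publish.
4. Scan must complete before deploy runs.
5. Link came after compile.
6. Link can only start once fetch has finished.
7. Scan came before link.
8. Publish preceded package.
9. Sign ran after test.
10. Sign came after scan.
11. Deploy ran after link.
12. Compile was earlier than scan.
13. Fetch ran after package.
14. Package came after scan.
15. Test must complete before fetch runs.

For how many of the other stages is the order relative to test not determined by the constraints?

Forced after test: deploy, fetch, link, and sign.
That leaves compile, package, publish, and scan with no forced order relative to test — 4.

4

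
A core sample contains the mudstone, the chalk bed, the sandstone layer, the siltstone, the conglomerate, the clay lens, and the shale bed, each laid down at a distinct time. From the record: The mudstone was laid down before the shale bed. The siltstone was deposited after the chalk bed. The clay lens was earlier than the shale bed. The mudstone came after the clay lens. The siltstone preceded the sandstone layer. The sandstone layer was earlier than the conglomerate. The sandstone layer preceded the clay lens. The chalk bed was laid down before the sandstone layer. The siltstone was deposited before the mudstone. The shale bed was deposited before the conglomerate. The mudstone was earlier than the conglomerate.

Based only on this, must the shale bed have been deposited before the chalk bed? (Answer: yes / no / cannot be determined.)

Tracing the constraints gives the chalk bed → the sandstone layer → the clay lens → the shale bed, so the chalk bed must come before the shale bed.
That means the shale bed cannot be before the chalk bed.

no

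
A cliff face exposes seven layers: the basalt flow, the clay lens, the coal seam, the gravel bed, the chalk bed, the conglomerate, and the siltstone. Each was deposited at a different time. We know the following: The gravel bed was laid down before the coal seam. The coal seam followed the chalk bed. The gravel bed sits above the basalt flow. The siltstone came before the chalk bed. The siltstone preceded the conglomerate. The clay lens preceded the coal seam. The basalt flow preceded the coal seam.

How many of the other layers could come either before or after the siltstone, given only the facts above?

Forced after the siltstone: the chalk bed, the coal seam, and the conglomerate.
That leaves the basalt flow, the clay lens, and the gravel bed with no forced order relative to the siltstone — 3.

3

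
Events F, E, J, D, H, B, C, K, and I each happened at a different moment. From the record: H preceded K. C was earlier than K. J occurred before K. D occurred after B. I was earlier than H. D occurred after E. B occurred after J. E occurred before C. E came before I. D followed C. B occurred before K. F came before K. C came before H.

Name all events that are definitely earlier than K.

B, C, E, F, H, I, J

Directly stated before K: B, C, F, H, and J.
E reaches K via E → C → K.
I reaches K via I → H → K.
No chain forces D ahead of K.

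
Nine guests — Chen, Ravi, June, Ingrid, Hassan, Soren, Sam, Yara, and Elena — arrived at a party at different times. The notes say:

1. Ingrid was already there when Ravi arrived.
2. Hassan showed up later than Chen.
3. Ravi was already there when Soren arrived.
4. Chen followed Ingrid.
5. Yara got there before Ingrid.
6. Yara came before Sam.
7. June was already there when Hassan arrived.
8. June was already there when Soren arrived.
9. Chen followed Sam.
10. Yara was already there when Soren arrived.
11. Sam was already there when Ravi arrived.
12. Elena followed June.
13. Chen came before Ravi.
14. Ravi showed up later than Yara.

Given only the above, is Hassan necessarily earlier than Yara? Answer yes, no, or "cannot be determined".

Tracing the constraints gives Yara → Sam → Chen → Hassan, so Yara must come before Hassan.
That means Hassan cannot be before Yara.

no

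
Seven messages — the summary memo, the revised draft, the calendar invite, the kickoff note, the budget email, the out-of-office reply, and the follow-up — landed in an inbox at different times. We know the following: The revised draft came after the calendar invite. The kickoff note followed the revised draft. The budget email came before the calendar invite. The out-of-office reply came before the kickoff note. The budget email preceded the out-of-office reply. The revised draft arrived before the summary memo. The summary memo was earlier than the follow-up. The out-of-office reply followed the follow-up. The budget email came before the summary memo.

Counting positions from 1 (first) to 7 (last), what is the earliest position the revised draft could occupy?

The budget email and the calendar invite must both come before the revised draft — 2 forced predecessors.
Nothing else is forced ahead of the revised draft, so its earliest slot is position 2 + 1 = 3.

3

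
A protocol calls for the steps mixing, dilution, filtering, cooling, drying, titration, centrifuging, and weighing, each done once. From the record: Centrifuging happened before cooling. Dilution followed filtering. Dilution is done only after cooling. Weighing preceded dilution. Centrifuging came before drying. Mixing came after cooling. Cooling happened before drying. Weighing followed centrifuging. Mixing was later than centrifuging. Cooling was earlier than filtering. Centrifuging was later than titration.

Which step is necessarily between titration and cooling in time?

centrifuging

Tracing the constraints gives titration → centrifuging → cooling, so centrifuging sits after titration and before cooling.
No other step is forced both after titration and before cooling.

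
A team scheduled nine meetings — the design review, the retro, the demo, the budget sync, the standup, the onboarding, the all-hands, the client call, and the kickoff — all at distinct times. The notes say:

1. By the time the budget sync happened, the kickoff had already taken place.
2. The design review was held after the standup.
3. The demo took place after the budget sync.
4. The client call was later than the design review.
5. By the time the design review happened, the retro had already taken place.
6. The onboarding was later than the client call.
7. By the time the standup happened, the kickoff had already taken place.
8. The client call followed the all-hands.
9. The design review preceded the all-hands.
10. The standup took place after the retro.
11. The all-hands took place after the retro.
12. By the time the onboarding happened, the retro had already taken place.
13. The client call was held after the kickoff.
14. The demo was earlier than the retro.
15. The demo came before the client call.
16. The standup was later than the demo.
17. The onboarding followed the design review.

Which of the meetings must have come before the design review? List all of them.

Directly stated before the design review: the retro and the standup.
The budget sync reaches the design review via the budget sync → the demo → the standup → the design review.
The demo reaches the design review via the demo → the standup → the design review.
The kickoff reaches the design review via the kickoff → the standup → the design review.
No chain forces the onboarding (or any of the others) ahead of the design review.

the budget sync, the demo, the kickoff, the retro, the standup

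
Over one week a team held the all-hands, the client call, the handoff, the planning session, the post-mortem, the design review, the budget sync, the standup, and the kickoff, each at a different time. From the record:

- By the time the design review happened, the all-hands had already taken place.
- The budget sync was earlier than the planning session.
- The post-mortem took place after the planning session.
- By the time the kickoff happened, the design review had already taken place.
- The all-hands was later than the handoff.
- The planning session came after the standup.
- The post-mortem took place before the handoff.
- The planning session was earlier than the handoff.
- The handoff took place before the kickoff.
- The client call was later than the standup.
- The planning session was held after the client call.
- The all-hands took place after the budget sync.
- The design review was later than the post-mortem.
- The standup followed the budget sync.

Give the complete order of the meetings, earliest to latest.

the budget sync, the standup, the client call, the planning session, the post-mortem, the handoff, the all-hands, the design review, the kickoff

The constraints fix every adjacent pair, so only one ordering works:
the budget sync → the standup → the client call → the planning session → the post-mortem → the handoff → the all-hands → the design review → the kickoff.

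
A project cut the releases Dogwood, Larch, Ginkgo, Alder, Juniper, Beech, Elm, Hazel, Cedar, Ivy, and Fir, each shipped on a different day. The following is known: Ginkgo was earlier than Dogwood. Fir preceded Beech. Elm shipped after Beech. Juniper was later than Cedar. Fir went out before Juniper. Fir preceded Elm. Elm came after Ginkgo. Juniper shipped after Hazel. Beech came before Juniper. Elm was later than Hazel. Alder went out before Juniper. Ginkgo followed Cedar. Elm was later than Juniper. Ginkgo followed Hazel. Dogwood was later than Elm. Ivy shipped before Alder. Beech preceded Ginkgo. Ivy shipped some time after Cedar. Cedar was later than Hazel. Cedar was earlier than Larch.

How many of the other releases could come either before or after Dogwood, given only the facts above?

Forced before Dogwood: Alder, Beech, Cedar, Elm, Fir, Ginkgo, Hazel, Ivy, and Juniper.
That leaves Larch with no forced order relative to Dogwood — 1.

1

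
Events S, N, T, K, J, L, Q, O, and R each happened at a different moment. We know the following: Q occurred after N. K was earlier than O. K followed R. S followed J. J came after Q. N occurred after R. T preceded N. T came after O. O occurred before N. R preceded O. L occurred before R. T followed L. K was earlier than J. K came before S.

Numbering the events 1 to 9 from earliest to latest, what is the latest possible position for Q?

Q must come before J and S — 2 events forced after it.
Everything else can be placed before Q in some valid order, so Q can sit as late as position 9 − 2 = 7.

7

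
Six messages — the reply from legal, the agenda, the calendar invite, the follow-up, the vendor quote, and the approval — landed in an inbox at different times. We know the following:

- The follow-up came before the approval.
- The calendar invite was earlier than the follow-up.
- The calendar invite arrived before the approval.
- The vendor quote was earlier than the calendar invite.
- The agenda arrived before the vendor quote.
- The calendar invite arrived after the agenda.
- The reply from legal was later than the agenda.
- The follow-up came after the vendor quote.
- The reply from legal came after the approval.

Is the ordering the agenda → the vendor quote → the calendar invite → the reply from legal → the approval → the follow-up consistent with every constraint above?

The constraints require the approval before the reply from legal, but in the proposed sequence the reply from legal appears ahead of the approval. That one violation is enough.

no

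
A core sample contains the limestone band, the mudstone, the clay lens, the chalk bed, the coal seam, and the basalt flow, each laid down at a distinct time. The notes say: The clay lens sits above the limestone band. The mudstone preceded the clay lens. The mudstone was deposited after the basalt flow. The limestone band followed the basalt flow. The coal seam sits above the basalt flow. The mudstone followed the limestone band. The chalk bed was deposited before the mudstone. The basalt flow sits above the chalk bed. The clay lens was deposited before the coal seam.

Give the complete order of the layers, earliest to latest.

the chalk bed, the basalt flow, the limestone band, the mudstone, the clay lens, the coal seam

The constraints fix every adjacent pair, so only one ordering works:
the chalk bed → the basalt flow → the limestone band → the mudstone → the clay lens → the coal seam.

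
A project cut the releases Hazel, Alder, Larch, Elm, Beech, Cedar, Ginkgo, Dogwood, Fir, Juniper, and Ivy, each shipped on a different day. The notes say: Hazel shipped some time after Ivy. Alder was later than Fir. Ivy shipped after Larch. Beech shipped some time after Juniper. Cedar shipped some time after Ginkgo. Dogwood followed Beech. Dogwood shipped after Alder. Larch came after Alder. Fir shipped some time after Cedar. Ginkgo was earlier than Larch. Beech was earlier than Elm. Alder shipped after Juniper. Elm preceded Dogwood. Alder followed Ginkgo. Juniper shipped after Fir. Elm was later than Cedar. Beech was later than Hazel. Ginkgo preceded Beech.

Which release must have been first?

Ginkgo

Ginkgo has a chain of constraints placing it before every other release, so Ginkgo must be first.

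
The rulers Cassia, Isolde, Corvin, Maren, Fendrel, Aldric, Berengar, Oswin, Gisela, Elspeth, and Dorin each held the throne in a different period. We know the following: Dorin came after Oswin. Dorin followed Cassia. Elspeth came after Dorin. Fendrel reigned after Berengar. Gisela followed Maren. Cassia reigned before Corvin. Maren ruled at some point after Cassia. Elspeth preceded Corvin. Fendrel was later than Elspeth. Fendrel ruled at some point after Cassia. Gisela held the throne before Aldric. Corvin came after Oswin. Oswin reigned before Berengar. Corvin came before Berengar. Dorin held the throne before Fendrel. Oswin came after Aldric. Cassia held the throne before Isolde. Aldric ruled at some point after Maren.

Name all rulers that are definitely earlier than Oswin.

Directly stated before Oswin: Aldric.
Cassia reaches Oswin via Cassia → Maren → Aldric → Oswin.
Gisela reaches Oswin via Gisela → Aldric → Oswin.
Maren reaches Oswin via Maren → Aldric → Oswin.
No chain forces Isolde (or any of the others) ahead of Oswin.

Aldric, Cassia, Gisela, Maren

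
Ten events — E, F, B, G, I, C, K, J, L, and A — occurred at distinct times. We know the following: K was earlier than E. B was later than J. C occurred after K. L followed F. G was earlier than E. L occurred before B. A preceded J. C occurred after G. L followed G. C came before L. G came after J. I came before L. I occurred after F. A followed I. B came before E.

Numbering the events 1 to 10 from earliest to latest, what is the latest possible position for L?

L must come before B and E — 2 events forced after it.
Everything else can be placed before L in some valid order, so L can sit as late as position 10 − 2 = 8.

8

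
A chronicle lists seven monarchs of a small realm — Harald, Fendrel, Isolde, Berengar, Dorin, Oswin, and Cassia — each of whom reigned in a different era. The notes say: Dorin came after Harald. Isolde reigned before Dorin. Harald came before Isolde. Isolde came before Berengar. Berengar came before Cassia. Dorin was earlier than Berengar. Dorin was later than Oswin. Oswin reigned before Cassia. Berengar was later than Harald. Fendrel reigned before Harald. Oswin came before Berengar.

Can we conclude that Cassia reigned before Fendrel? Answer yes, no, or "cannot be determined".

no

Tracing the constraints gives Fendrel → Harald → Berengar → Cassia, so Fendrel must come before Cassia.
That means Cassia cannot be before Fendrel.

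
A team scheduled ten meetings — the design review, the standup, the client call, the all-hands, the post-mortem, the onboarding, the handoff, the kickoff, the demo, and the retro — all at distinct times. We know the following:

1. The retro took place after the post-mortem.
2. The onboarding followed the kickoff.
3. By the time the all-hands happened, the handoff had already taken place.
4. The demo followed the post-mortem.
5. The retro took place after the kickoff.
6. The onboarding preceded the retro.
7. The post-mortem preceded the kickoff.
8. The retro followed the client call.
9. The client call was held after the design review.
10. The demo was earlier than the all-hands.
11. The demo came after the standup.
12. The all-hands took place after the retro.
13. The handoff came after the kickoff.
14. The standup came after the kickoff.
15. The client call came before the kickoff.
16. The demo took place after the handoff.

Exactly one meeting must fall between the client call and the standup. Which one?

Tracing the constraints gives the client call → the kickoff → the standup, so the kickoff sits after the client call and before the standup.
No other meeting is forced both after the client call and before the standup.

the kickoff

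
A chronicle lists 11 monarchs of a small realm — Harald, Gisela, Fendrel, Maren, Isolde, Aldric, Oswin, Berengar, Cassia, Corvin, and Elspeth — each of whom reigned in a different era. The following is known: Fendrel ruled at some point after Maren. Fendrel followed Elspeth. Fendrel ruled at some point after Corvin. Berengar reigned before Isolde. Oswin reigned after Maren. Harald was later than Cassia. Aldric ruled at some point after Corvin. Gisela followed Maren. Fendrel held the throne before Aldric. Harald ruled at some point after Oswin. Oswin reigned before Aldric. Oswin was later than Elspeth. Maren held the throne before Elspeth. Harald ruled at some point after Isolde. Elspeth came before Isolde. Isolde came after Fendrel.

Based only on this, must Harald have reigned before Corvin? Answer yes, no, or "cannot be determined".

Tracing the constraints gives Corvin → Fendrel → Isolde → Harald, so Corvin must come before Harald.
That means Harald cannot be before Corvin.

no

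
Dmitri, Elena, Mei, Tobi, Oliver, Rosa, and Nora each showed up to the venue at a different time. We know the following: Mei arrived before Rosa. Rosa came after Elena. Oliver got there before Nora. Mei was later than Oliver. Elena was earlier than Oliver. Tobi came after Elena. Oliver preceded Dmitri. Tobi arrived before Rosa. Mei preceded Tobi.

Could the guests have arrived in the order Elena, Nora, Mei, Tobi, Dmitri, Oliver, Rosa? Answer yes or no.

The constraints require Oliver before Nora, but in the proposed sequence Nora appears ahead of Oliver. That one violation is enough.

no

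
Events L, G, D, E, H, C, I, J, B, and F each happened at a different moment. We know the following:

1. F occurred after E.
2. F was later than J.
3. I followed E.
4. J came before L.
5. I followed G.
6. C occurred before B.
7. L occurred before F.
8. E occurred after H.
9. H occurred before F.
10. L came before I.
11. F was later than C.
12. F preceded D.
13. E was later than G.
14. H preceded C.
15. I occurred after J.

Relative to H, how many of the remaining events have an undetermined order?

Forced after H: B, C, D, E, F, and I.
That leaves G, J, and L with no forced order relative to H — 3.

3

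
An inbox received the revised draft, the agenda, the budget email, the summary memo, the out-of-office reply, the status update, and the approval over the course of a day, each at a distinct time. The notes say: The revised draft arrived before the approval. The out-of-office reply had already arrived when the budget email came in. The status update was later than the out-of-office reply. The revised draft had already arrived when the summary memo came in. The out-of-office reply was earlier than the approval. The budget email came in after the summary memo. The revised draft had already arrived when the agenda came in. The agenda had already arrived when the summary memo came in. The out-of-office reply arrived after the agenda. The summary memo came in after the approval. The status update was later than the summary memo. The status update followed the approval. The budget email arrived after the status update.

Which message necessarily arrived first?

The revised draft has a chain of constraints placing it before every other message, so the revised draft must be first.

the revised draft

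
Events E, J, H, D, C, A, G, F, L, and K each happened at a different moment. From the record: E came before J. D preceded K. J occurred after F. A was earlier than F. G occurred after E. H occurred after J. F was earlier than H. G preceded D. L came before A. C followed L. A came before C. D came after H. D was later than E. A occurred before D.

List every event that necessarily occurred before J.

Directly stated before J: E and F.
A reaches J via A → F → J.
L reaches J via L → A → F → J.

A, E, F, L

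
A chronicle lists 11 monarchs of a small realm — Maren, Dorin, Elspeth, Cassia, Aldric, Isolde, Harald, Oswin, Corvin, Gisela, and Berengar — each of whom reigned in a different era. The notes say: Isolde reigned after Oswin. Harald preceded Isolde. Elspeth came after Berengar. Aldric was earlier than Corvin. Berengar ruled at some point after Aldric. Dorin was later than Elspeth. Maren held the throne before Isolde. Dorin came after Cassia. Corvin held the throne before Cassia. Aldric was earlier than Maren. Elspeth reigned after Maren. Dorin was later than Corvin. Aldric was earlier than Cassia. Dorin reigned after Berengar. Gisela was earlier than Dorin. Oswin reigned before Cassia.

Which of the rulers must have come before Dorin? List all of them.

Aldric, Berengar, Cassia, Corvin, Elspeth, Gisela, Maren, Oswin

Directly stated before Dorin: Berengar, Cassia, Corvin, Elspeth, and Gisela.
Aldric reaches Dorin via Aldric → Cassia → Dorin.
Maren reaches Dorin via Maren → Elspeth → Dorin.
Oswin reaches Dorin via Oswin → Cassia → Dorin.
No chain forces Isolde (or any of the others) ahead of Dorin.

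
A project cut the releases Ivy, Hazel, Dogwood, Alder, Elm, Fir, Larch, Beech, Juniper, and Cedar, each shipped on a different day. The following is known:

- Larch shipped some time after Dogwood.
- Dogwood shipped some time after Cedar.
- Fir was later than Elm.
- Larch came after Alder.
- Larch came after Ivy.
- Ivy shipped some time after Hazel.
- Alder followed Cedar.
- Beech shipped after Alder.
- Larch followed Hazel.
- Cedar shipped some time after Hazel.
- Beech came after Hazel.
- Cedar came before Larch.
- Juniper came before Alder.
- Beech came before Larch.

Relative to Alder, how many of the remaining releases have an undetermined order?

4

Forced before Alder: Cedar, Hazel, and Juniper; forced after Alder: Beech and Larch.
That leaves Dogwood, Elm, Fir, and Ivy with no forced order relative to Alder — 4.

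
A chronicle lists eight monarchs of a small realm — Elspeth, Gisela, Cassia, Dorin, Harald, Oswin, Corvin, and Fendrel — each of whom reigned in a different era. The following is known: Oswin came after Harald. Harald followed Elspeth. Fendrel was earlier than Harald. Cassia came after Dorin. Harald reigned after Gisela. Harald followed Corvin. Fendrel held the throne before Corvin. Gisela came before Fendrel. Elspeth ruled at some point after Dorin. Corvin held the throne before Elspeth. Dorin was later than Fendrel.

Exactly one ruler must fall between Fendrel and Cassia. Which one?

Dorin

Tracing the constraints gives Fendrel → Dorin → Cassia, so Dorin sits after Fendrel and before Cassia.
No other ruler is forced both after Fendrel and before Cassia.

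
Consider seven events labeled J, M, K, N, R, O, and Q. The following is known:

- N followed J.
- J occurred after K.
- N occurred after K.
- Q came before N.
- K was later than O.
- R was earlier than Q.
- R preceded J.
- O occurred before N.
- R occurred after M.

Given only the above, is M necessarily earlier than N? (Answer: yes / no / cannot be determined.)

yes

Chain the constraints: M → R → Q → N. Each link is directly stated, so M comes before N.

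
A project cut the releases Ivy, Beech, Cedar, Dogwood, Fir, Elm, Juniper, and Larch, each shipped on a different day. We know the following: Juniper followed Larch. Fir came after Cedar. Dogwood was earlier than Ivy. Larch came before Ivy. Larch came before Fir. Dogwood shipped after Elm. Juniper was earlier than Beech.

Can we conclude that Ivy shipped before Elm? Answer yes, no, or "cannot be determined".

no

Tracing the constraints gives Elm → Dogwood → Ivy, so Elm must come before Ivy.
That means Ivy cannot be before Elm.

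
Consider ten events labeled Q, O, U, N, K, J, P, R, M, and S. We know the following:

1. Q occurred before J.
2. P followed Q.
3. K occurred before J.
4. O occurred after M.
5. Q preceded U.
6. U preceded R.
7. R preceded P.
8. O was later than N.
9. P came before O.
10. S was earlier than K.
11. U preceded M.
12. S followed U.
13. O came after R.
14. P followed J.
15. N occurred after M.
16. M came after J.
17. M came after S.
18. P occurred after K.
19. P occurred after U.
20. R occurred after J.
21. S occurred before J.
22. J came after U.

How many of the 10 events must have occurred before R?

Directly stated before R: J and U.
K reaches R via K → J → R.
Q reaches R via Q → J → R.
S reaches R via S → J → R.
No chain forces M (or any of the others) ahead of R.
That's J, K, Q, S, and U — 5 in all.

5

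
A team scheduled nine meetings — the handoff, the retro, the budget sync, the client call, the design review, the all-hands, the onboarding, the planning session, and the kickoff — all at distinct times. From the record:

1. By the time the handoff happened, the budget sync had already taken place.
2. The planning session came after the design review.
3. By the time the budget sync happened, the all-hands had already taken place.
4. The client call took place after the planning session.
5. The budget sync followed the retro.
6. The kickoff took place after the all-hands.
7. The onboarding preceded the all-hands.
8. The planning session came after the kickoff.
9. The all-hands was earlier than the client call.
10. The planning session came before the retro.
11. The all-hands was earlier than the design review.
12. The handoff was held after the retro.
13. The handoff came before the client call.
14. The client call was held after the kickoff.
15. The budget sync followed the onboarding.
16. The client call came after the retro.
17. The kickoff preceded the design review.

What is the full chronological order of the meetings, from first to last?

the onboarding, the all-hands, the kickoff, the design review, the planning session, the retro, the budget sync, the handoff, the client call

The constraints fix every adjacent pair, so only one ordering works:
the onboarding → the all-hands → the kickoff → the design review → the planning session → the retro → the budget sync → the handoff → the client call.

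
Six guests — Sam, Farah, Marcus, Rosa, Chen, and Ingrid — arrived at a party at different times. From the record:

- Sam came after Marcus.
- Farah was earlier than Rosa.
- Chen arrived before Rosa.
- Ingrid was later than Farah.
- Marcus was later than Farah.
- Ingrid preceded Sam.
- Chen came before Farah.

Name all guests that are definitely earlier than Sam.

Directly stated before Sam: Ingrid and Marcus.
Chen reaches Sam via Chen → Farah → Marcus → Sam.
Farah reaches Sam via Farah → Marcus → Sam.
No chain forces Rosa ahead of Sam.

Chen, Farah, Ingrid, Marcus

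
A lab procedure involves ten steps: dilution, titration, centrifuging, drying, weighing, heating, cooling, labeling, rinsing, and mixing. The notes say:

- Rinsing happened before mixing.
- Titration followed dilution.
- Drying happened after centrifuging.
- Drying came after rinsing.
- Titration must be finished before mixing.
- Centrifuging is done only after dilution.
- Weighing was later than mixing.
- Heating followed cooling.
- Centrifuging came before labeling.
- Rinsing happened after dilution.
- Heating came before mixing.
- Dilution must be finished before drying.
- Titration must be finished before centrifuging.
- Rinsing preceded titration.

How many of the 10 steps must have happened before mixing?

Directly stated before mixing: heating, rinsing, and titration.
Cooling reaches mixing via cooling → heating → mixing.
Dilution reaches mixing via dilution → titration → mixing.
No chain forces centrifuging (or any of the others) ahead of mixing.
That's cooling, dilution, heating, rinsing, and titration — 5 in all.

5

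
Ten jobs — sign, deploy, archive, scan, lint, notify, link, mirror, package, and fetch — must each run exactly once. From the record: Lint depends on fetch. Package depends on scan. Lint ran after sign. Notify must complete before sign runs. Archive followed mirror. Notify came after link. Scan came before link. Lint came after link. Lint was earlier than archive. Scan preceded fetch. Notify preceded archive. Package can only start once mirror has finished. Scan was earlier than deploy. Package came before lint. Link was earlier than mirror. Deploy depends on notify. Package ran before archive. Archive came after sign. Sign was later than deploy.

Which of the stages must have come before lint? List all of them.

Directly stated before lint: fetch, link, package, and sign.
Deploy reaches lint via deploy → sign → lint.
Mirror reaches lint via mirror → package → lint.
Notify reaches lint via notify → sign → lint.
Likewise scan reaches lint by chaining the stated constraints.
No chain forces archive ahead of lint.

deploy, fetch, link, mirror, notify, package, scan, sign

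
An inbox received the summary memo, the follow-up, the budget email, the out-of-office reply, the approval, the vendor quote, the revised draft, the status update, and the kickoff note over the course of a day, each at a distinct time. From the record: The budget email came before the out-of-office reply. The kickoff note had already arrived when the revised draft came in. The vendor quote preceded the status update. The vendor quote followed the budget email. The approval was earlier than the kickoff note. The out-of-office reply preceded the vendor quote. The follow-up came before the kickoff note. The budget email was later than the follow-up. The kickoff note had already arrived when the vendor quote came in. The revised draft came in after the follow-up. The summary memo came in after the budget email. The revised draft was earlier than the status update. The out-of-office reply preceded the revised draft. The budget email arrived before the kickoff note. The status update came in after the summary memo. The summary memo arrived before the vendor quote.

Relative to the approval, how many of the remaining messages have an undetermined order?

Forced after the approval: the kickoff note, the revised draft, the status update, and the vendor quote.
That leaves the budget email, the follow-up, the out-of-office reply, and the summary memo with no forced order relative to the approval — 4.

4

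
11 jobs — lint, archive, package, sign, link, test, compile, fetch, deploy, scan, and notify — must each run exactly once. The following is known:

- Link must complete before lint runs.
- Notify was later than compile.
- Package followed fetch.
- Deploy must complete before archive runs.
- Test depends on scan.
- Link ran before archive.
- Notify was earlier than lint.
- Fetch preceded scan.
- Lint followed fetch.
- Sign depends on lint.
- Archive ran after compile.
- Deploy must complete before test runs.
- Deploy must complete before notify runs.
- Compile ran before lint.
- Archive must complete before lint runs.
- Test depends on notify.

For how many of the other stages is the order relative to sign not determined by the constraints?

3

Forced before sign: archive, compile, deploy, fetch, link, lint, and notify.
That leaves package, scan, and test with no forced order relative to sign — 3.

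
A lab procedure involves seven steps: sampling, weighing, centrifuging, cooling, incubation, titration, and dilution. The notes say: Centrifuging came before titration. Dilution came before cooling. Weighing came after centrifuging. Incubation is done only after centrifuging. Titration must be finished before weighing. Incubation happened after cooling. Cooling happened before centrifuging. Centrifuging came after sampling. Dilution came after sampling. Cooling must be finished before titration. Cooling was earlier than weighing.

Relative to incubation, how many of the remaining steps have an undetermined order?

2

Forced before incubation: centrifuging, cooling, dilution, and sampling.
That leaves titration and weighing with no forced order relative to incubation — 2.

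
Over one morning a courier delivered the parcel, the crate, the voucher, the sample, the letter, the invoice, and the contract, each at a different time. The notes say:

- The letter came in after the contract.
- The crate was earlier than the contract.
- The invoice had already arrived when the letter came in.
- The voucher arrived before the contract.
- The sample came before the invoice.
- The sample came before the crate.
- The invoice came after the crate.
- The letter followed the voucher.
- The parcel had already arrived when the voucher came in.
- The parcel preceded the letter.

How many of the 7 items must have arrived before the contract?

4

Directly stated before the contract: the crate and the voucher.
The parcel reaches the contract via the parcel → the voucher → the contract.
The sample reaches the contract via the sample → the crate → the contract.
That's the crate, the parcel, the sample, and the voucher — 4 in all.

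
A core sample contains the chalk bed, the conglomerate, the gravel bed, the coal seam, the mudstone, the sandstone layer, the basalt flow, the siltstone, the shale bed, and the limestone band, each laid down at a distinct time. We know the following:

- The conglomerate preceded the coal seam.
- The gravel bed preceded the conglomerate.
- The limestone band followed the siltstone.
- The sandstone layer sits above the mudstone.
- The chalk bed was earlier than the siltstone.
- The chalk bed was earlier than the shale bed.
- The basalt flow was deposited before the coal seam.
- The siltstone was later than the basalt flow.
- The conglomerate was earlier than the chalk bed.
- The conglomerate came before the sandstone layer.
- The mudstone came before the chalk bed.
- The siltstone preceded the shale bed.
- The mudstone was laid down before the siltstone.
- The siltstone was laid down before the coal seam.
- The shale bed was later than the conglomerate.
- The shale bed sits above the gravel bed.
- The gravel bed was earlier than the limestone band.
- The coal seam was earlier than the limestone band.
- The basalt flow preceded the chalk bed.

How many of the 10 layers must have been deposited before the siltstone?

5

Directly stated before the siltstone: the basalt flow, the chalk bed, and the mudstone.
The conglomerate reaches the siltstone via the conglomerate → the chalk bed → the siltstone.
The gravel bed reaches the siltstone via the gravel bed → the conglomerate → the chalk bed → the siltstone.
That's the basalt flow, the chalk bed, the conglomerate, the gravel bed, and the mudstone — 5 in all.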